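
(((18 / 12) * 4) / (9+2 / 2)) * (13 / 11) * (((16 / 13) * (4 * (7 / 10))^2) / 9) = 3136 / 4125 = 0.76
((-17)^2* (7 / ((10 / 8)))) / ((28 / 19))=1098.20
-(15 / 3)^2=-25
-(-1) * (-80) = -80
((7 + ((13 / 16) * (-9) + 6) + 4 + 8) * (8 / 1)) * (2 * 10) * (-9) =-25470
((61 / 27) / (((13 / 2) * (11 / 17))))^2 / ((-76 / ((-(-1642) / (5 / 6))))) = -7.48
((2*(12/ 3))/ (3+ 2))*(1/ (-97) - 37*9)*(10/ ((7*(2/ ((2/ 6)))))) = -258416/ 2037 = -126.86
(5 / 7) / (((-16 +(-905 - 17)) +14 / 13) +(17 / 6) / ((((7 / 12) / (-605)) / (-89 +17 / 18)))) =117 / 42231017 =0.00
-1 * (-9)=9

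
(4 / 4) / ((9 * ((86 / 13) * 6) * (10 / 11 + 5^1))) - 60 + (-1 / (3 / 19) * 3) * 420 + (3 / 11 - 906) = -2284917539 / 255420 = -8945.73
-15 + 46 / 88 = -637 / 44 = -14.48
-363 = -363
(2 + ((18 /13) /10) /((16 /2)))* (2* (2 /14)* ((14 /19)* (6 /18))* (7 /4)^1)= 7343 /29640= 0.25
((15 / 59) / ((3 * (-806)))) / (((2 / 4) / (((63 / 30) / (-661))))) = 21 / 31433194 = 0.00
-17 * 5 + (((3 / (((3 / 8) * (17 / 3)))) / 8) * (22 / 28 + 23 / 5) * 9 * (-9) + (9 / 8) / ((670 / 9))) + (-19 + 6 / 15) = -115174081 / 637840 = -180.57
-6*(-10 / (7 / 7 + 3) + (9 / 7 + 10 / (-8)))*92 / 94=4761 / 329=14.47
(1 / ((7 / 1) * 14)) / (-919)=-1 / 90062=-0.00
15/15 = 1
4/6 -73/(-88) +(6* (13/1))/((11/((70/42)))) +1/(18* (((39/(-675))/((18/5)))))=33815/3432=9.85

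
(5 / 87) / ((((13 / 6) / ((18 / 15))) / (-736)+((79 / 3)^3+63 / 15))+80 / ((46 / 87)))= 662400 / 212260765837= 0.00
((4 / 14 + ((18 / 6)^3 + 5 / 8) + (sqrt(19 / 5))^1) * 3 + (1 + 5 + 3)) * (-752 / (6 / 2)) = -162714 / 7 - 752 * sqrt(95) / 5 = -24710.78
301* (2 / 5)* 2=1204 / 5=240.80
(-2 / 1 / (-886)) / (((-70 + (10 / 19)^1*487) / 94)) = 893 / 784110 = 0.00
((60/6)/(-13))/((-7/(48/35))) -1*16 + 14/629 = -15.83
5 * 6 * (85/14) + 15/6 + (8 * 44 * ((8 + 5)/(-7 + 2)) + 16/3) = -152297/210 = -725.22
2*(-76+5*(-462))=-4772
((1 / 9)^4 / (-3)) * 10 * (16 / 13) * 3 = -160 / 85293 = -0.00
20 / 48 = 5 / 12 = 0.42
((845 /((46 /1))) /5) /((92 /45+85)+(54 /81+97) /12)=5070 /131353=0.04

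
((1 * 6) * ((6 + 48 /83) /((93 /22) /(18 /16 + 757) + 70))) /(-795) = -7285278 /10272593189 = -0.00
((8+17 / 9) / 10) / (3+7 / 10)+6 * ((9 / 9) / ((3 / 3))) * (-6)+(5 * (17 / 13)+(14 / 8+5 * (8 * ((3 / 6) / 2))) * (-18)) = -2083931 / 8658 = -240.69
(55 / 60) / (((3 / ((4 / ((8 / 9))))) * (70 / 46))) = 253 / 280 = 0.90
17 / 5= 3.40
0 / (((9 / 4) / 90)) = 0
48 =48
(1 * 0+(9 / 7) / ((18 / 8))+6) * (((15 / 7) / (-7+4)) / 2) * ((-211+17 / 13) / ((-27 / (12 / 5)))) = -250792 / 5733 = -43.75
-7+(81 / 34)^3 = 256313 / 39304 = 6.52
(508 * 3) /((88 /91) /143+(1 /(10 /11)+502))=18028920 /5951753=3.03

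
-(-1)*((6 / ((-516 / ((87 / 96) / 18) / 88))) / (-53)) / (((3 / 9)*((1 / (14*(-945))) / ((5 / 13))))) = -3516975 / 237016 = -14.84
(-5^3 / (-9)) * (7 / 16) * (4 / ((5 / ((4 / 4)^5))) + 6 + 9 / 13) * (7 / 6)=596575 / 11232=53.11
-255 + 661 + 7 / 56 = 3249 / 8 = 406.12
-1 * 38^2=-1444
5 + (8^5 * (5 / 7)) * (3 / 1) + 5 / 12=5898695 / 84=70222.56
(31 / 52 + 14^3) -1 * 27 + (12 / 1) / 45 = 2119933 / 780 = 2717.86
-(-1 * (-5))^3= -125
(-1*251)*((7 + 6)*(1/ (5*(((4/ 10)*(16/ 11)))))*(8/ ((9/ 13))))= -466609/ 36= -12961.36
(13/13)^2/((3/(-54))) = -18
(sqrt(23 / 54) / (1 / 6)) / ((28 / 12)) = sqrt(138) / 7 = 1.68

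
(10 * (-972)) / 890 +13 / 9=-7591 / 801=-9.48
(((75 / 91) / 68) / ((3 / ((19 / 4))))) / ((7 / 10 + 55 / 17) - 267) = -2375 / 32556888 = -0.00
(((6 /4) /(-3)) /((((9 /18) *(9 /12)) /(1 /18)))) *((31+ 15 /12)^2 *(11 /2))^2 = -1241024763 /512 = -2423876.49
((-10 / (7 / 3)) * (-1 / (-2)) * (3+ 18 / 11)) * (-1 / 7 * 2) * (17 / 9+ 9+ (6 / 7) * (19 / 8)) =36.69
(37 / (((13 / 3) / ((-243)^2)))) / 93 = 2184813 / 403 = 5421.37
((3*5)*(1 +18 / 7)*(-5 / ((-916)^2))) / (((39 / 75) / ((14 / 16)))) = -46875 / 87261824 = -0.00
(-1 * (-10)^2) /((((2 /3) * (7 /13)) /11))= -21450 /7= -3064.29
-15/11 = -1.36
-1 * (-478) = 478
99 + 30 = 129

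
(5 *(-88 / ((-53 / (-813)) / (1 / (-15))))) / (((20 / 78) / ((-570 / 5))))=-53014104 / 265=-200053.22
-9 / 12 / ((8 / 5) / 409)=-6135 / 32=-191.72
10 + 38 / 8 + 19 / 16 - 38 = -353 / 16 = -22.06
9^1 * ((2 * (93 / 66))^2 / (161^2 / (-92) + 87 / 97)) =-3355812 / 13185491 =-0.25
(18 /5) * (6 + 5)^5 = 2898918 /5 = 579783.60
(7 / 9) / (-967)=-7 / 8703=-0.00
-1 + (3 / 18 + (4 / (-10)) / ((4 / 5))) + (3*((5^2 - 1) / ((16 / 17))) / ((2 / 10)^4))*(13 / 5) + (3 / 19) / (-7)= 99200293 / 798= 124311.14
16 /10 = 8 /5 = 1.60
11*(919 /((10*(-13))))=-10109 /130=-77.76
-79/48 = -1.65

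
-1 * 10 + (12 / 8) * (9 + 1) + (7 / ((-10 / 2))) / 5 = 118 / 25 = 4.72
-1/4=-0.25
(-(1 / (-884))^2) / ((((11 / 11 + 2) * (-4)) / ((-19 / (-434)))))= 19 / 4069822848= 0.00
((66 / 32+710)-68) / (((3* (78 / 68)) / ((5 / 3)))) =97325 / 312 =311.94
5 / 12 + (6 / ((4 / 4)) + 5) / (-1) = -127 / 12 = -10.58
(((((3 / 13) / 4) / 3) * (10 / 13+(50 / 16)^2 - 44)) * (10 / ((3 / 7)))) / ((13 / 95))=-30859325 / 281216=-109.74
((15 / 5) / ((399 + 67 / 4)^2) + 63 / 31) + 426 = 36696336549 / 85732639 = 428.03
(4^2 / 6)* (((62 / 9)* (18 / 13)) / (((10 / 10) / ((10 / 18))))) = 4960 / 351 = 14.13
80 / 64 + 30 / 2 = 65 / 4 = 16.25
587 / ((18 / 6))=587 / 3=195.67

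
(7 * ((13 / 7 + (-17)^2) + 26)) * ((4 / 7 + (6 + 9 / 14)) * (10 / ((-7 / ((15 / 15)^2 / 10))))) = -112009 / 49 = -2285.90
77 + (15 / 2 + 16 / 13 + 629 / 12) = 21551 / 156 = 138.15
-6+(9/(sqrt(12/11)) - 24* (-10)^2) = -2406+3* sqrt(33)/2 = -2397.38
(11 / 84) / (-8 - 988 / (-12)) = 11 / 6244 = 0.00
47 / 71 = 0.66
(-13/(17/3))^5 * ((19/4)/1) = -1714259781/5679428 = -301.84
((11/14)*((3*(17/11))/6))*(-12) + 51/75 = -1156/175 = -6.61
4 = 4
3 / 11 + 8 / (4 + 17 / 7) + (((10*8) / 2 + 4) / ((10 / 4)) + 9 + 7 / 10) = 28529 / 990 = 28.82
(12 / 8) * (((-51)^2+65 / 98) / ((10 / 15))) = 2294667 / 392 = 5853.74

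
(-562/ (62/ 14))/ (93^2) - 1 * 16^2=-68642398/ 268119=-256.01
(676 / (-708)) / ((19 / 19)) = -169 / 177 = -0.95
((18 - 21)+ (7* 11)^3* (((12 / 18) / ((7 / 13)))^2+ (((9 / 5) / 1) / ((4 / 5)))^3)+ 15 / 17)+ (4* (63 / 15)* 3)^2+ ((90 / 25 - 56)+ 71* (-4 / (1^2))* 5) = 1444582442173 / 244800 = 5901072.07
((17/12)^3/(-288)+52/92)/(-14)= -6356633/160247808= -0.04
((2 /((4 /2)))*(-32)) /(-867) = 32 /867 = 0.04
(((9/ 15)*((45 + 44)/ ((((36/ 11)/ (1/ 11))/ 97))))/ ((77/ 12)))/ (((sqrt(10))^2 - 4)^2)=8633/ 13860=0.62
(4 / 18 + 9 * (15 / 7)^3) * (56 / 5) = 2192488 / 2205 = 994.33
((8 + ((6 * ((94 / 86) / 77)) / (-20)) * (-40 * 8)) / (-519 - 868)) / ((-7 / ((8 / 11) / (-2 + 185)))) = 248000 / 64710902487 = 0.00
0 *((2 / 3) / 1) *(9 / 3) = 0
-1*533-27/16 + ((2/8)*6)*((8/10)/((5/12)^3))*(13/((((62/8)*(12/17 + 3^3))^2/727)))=-125849607474707/236876890000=-531.29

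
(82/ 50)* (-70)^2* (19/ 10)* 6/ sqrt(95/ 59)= 24108* sqrt(5605)/ 25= 72195.31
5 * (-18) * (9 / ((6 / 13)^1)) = -1755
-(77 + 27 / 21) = -548 / 7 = -78.29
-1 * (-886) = 886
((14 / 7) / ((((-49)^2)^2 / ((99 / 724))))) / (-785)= -99 / 1638183500170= -0.00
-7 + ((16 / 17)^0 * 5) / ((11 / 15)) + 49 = 48.82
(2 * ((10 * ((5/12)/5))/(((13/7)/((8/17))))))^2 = 78400/439569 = 0.18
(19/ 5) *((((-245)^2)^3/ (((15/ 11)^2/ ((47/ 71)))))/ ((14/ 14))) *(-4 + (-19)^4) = 8120880901122274583375/ 213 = 38126201413719598982.98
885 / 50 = 17.70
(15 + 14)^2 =841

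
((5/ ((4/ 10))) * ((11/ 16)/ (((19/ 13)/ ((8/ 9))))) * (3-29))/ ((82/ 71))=-3299725/ 28044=-117.66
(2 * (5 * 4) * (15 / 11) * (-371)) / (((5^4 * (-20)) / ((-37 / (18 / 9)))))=-29.95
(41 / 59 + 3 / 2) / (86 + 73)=259 / 18762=0.01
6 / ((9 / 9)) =6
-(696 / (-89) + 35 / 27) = 15677 / 2403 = 6.52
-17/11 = -1.55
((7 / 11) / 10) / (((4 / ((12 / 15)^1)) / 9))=63 / 550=0.11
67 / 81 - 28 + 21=-500 / 81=-6.17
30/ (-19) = -30/ 19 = -1.58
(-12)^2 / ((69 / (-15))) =-720 / 23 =-31.30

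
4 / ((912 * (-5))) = -1 / 1140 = -0.00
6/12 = 1/2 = 0.50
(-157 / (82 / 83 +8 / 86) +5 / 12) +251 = 819265 / 7716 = 106.18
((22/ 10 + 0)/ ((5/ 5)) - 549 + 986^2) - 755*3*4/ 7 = 33962422/ 35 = 970354.91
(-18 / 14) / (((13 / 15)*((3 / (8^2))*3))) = -960 / 91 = -10.55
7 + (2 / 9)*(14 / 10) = 329 / 45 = 7.31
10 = 10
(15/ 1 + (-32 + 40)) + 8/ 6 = 73/ 3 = 24.33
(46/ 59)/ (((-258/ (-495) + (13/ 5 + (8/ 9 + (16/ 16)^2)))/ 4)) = 2277/ 3658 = 0.62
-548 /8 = -137 /2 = -68.50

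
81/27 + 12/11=45/11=4.09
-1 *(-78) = 78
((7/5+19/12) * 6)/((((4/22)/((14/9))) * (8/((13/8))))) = 179179/5760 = 31.11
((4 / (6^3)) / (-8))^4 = 1 / 34828517376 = 0.00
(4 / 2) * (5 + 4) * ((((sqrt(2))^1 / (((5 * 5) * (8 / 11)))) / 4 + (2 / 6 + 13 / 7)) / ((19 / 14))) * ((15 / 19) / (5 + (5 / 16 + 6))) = 4158 * sqrt(2) / 326705 + 132480 / 65341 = 2.05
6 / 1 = 6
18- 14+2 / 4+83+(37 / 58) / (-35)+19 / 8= 729637 / 8120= 89.86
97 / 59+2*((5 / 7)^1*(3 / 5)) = 1033 / 413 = 2.50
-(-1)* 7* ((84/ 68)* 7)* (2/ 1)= 2058/ 17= 121.06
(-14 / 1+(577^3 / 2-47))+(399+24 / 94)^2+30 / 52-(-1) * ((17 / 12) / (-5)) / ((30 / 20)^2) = 372983968750921 / 3876795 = 96209360.76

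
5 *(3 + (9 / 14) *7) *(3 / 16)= 225 / 32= 7.03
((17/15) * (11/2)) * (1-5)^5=-95744/15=-6382.93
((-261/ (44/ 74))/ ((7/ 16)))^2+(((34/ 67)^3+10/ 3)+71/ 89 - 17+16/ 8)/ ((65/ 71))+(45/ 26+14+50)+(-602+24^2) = 1006688.41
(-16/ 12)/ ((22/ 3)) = -2/ 11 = -0.18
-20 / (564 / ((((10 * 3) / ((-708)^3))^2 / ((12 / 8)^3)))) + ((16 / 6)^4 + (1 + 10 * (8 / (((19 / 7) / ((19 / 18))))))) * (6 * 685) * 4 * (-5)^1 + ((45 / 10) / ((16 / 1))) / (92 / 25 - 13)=-2636410033263919280071830625 / 387923291625587142528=-6796214.84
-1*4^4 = -256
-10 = -10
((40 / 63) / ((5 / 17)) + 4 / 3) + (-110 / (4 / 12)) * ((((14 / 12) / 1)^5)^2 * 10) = -543641682485 / 35271936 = -15412.87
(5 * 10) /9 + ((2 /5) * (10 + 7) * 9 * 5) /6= 56.56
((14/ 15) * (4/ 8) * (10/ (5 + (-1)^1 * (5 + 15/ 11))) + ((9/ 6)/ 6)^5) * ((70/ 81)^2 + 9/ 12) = -6193004233/ 1209323520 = -5.12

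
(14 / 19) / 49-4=-530 / 133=-3.98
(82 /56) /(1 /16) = 164 /7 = 23.43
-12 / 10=-6 / 5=-1.20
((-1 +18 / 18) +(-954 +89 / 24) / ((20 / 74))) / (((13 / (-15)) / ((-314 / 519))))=-132485863 / 53976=-2454.53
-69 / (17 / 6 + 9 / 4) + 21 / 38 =-30183 / 2318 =-13.02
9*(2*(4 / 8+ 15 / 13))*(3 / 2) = 1161 / 26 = 44.65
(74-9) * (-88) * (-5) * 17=486200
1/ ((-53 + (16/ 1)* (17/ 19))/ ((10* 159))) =-2014/ 49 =-41.10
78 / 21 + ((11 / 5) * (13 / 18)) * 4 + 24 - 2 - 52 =-6278 / 315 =-19.93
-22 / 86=-11 / 43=-0.26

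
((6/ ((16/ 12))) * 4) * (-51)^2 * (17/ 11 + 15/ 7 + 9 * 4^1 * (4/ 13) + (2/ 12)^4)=5536049609/ 8008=691314.89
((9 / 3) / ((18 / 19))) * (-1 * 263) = -4997 / 6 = -832.83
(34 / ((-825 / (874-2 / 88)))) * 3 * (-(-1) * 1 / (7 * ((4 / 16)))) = -261494 / 4235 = -61.75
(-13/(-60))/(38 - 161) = -13/7380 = -0.00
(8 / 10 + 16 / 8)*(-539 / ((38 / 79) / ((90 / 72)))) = -298067 / 76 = -3921.93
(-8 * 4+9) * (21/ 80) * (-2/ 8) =483/ 320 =1.51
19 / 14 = 1.36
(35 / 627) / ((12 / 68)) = 595 / 1881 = 0.32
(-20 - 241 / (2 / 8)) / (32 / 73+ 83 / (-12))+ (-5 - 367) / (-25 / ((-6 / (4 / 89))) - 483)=111682883124 / 731569925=152.66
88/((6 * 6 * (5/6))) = 44/15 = 2.93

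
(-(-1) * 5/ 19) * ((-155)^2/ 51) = 120125/ 969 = 123.97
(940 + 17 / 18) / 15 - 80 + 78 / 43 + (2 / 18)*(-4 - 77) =-283939 / 11610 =-24.46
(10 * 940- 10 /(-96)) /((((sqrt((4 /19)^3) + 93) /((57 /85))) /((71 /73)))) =77653243474683 /1177925966512- 2312967071 * sqrt(19) /147240745814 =65.86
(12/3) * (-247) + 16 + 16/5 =-4844/5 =-968.80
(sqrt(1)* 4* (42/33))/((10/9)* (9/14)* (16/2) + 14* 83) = 196/44957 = 0.00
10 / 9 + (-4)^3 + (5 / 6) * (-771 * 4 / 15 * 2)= -3650 / 9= -405.56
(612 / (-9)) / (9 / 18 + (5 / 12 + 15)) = -4.27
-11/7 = -1.57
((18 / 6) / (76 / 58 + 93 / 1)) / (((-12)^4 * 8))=29 / 151234560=0.00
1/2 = 0.50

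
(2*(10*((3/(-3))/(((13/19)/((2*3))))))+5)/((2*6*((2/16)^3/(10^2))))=-28352000/39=-726974.36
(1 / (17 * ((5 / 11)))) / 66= 1 / 510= 0.00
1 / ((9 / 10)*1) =10 / 9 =1.11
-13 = -13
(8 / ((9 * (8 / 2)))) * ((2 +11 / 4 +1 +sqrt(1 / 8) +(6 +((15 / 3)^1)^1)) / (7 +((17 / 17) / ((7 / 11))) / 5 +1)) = 35 * sqrt(2) / 5238 +2345 / 5238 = 0.46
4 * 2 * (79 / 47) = 632 / 47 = 13.45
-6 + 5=-1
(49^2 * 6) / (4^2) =7203 / 8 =900.38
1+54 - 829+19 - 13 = -768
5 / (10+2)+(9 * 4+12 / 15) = 2233 / 60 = 37.22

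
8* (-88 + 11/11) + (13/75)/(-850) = -44370013/63750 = -696.00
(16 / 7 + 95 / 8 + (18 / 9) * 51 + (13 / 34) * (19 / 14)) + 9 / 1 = 119647 / 952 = 125.68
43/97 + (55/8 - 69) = -47865/776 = -61.68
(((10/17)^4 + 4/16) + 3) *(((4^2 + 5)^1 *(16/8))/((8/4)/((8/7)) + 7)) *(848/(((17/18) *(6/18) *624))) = 6443924652/92290705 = 69.82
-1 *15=-15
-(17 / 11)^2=-289 / 121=-2.39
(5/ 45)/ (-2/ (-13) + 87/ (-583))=7579/ 315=24.06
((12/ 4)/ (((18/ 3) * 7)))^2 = 1/ 196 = 0.01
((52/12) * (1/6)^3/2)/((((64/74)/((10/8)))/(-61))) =-146705/165888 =-0.88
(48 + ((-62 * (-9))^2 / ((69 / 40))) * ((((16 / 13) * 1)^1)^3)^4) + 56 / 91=1168575046157310318952 / 535855957817063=2180763.37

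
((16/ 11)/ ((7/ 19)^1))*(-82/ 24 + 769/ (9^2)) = 13604/ 567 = 23.99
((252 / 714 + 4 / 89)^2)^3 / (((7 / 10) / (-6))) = -407973691255845120 / 11995920202280213809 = -0.03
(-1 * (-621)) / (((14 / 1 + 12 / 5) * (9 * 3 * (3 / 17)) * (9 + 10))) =1955 / 4674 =0.42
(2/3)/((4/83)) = 83/6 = 13.83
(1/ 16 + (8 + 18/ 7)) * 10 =5955/ 56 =106.34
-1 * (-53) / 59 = 53 / 59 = 0.90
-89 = -89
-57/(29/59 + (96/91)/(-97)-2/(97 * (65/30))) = -29685201/245363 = -120.98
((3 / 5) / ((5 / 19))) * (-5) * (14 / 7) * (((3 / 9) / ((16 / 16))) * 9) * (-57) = 3898.80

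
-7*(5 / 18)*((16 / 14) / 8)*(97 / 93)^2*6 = -47045 / 25947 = -1.81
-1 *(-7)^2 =-49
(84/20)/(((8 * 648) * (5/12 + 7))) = 7/64080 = 0.00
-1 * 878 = -878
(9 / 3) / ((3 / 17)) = 17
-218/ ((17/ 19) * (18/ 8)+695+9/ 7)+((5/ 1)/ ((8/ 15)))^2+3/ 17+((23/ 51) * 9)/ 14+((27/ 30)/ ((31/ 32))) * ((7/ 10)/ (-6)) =38563857771139/ 438542417600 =87.94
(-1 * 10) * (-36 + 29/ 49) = 17350/ 49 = 354.08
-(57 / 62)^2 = -0.85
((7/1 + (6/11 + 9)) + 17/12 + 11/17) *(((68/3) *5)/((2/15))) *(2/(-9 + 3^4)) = 1043975/2376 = 439.38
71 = 71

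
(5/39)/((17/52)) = 20/51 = 0.39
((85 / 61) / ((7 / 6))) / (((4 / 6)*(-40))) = -153 / 3416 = -0.04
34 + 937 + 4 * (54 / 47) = 45853 / 47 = 975.60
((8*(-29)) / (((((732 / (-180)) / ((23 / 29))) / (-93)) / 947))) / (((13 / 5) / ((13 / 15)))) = -1328283.93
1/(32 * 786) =0.00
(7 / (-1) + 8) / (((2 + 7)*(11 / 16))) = 16 / 99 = 0.16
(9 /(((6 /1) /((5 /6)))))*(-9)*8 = -90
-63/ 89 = -0.71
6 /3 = 2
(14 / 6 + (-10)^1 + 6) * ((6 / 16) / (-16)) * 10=25 / 64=0.39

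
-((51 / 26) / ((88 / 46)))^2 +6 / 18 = -2819051 / 3926208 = -0.72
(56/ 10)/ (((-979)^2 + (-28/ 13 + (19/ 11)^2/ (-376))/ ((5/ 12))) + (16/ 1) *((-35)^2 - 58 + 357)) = 0.00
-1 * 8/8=-1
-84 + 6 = -78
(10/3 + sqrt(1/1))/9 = 13/27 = 0.48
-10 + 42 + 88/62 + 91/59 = 63945/1829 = 34.96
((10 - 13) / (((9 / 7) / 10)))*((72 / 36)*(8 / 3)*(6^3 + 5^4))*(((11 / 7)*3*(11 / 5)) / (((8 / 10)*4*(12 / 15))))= -2544025 / 6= -424004.17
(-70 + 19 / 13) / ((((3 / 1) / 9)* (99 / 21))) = -567 / 13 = -43.62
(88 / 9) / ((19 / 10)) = 880 / 171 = 5.15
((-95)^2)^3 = 735091890625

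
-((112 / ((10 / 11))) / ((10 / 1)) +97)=-2733 / 25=-109.32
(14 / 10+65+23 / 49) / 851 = 16383 / 208495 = 0.08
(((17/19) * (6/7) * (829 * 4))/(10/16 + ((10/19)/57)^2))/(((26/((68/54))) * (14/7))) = 52585154528/533737295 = 98.52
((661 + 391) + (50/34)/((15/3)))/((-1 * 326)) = -17889/5542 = -3.23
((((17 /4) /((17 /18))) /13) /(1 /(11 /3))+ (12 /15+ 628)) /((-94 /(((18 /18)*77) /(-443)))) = 6306993 /5413460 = 1.17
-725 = -725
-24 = -24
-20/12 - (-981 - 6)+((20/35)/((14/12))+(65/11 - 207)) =1268912/1617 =784.73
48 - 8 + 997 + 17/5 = 5202/5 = 1040.40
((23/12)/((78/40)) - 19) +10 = -938/117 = -8.02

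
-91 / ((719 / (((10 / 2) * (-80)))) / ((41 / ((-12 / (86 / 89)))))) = -32086600 / 191973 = -167.14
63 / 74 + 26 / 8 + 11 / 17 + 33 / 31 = 453385 / 77996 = 5.81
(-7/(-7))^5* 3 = 3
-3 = -3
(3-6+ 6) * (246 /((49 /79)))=58302 /49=1189.84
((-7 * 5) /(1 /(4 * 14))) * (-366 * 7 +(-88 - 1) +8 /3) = 15572200 /3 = 5190733.33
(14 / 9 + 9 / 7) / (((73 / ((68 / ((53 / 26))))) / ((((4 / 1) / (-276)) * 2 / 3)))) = -0.01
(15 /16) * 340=1275 /4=318.75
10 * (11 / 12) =55 / 6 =9.17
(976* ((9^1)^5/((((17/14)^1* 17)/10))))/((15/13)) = 24196059.90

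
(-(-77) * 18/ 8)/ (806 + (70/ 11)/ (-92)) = 175329/ 815602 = 0.21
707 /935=0.76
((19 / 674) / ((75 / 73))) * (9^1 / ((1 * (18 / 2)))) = 1387 / 50550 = 0.03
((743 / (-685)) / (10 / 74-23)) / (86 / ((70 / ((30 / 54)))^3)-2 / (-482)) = 368143142346 / 32534689445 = 11.32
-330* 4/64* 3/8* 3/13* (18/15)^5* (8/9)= -32076/8125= -3.95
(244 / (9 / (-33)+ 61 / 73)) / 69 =48983 / 7797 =6.28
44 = 44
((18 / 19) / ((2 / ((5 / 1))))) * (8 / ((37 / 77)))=27720 / 703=39.43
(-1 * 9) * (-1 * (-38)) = -342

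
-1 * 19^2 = -361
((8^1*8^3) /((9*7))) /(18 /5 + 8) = 10240 /1827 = 5.60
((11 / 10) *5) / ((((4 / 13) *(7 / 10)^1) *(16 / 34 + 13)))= 12155 / 6412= 1.90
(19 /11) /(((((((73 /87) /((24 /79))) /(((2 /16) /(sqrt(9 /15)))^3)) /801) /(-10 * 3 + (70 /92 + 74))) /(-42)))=-95417879445 * sqrt(15) /93379264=-3957.54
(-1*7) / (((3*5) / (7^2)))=-343 / 15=-22.87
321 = 321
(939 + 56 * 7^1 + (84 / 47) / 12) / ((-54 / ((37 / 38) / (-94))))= 578717 / 2266434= 0.26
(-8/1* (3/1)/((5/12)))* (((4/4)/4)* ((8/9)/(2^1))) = -32/5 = -6.40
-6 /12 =-1 /2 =-0.50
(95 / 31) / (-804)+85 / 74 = 1055755 / 922188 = 1.14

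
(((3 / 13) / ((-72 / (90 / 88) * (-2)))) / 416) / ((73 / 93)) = 1395 / 277927936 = 0.00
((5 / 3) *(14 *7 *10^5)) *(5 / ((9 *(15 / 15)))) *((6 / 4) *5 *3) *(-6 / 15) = -245000000 / 3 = -81666666.67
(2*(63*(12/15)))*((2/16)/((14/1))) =0.90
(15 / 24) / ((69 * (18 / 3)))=5 / 3312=0.00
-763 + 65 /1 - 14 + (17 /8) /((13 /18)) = -36871 /52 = -709.06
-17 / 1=-17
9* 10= 90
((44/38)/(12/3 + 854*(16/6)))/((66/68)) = 17/32509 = 0.00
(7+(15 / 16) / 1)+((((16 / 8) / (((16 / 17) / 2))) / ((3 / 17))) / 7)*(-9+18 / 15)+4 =-8343 / 560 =-14.90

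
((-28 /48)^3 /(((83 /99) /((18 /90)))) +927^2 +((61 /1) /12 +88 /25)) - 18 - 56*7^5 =-32617981697 /398400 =-81872.44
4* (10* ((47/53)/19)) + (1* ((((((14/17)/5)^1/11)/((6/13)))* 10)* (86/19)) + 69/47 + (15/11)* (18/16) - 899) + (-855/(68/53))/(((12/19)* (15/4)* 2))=-27436965203/26551569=-1033.35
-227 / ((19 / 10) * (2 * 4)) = -1135 / 76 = -14.93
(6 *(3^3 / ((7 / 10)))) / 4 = 405 / 7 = 57.86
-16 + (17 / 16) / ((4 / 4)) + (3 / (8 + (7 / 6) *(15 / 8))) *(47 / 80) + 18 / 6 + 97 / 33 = -3797617 / 430320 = -8.83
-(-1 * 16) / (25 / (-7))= -4.48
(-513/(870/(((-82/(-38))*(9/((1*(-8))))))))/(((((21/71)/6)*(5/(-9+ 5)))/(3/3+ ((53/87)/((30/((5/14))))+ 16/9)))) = -64.70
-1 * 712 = -712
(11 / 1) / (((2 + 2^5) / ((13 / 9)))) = 143 / 306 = 0.47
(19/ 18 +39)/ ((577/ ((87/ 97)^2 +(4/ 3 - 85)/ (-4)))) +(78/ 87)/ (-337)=17250550855483/ 11460430495224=1.51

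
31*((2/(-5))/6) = -31/15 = -2.07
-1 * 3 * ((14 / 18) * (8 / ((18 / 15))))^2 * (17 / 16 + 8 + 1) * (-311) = 61336975 / 243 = 252415.53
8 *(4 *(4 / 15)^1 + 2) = 368 / 15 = 24.53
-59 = -59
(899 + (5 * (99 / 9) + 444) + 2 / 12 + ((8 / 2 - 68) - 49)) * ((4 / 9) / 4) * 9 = 7711 / 6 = 1285.17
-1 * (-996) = 996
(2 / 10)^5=1 / 3125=0.00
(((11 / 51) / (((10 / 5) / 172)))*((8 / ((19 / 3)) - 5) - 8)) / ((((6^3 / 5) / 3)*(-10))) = 1.51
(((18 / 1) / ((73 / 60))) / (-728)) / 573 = -45 / 1268813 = -0.00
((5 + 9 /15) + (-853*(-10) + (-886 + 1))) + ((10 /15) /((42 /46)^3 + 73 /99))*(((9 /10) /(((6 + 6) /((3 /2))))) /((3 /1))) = 552383705253 /72201200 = 7650.62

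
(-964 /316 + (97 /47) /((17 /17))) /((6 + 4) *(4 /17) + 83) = -62288 /5387563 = -0.01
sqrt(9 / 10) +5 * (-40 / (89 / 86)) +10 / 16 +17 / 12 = -408439 / 2136 +3 * sqrt(10) / 10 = -190.27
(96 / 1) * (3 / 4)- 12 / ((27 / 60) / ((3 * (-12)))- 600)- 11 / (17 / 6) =55601478 / 816017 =68.14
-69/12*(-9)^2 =-1863/4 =-465.75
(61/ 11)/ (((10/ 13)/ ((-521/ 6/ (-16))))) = 413153/ 10560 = 39.12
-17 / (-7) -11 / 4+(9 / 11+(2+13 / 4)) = 885 / 154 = 5.75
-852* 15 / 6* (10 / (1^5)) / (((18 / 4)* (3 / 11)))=-156200 / 9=-17355.56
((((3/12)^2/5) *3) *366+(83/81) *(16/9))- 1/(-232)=6575267/422820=15.55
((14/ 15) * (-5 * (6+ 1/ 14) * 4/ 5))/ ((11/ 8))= -544/ 33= -16.48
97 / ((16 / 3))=291 / 16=18.19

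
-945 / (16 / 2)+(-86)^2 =7277.88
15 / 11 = 1.36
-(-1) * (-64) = -64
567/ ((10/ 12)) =3402/ 5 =680.40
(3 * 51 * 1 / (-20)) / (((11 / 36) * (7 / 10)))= -2754 / 77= -35.77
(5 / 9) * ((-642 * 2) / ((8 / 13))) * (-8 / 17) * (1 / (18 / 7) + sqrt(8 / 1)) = 97370 / 459 + 55640 * sqrt(2) / 51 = 1755.01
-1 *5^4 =-625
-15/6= -5/2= -2.50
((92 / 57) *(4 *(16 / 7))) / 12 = 1.23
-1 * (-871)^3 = 660776311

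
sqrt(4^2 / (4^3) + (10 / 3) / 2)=1.38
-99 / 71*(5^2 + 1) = -2574 / 71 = -36.25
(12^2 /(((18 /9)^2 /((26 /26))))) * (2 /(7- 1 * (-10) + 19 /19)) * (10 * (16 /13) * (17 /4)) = 209.23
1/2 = 0.50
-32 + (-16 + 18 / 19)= -894 / 19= -47.05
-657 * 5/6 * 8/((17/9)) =-2318.82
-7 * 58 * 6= -2436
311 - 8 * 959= -7361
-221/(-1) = 221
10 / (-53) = -10 / 53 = -0.19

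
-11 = -11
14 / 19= 0.74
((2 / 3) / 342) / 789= 1 / 404757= 0.00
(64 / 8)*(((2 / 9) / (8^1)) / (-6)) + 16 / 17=415 / 459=0.90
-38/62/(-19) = 1/31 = 0.03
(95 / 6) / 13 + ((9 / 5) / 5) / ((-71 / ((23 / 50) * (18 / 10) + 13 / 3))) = 10312609 / 8653125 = 1.19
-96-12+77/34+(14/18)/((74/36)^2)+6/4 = -2421584/23273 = -104.05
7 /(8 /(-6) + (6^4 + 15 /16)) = 336 /62189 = 0.01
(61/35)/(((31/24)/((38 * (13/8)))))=90402/1085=83.32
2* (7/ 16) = 7/ 8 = 0.88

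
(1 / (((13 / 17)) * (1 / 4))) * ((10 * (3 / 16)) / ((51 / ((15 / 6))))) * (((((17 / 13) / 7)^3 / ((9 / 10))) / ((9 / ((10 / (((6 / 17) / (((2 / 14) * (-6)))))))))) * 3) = -52200625 / 1851523947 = -0.03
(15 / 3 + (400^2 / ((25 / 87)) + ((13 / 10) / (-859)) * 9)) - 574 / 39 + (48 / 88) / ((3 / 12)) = 2051841426337 / 3685110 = 556792.45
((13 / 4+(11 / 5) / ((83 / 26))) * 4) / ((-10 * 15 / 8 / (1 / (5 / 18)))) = -156936 / 51875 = -3.03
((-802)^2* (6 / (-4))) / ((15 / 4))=-1286408 / 5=-257281.60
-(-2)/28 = 1/14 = 0.07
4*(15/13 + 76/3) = 4132/39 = 105.95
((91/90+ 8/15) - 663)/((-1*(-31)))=-21.34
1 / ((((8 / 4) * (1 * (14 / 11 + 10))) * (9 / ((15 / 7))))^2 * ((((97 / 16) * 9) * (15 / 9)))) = 605 / 493304364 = 0.00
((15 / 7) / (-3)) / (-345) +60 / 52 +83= 528415 / 6279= 84.16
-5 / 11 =-0.45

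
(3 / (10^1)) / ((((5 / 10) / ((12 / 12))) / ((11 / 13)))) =33 / 65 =0.51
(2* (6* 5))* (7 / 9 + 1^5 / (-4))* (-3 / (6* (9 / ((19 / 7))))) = -1805 / 378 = -4.78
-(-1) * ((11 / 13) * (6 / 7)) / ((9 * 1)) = 0.08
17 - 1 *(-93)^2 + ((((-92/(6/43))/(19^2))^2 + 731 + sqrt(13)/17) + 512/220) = -509319462983/64508895 + sqrt(13)/17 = -7895.12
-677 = -677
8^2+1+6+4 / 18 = 641 / 9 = 71.22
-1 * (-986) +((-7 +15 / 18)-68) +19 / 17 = 93121 / 102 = 912.95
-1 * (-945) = 945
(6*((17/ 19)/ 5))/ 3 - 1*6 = -536/ 95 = -5.64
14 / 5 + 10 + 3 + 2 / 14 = 558 / 35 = 15.94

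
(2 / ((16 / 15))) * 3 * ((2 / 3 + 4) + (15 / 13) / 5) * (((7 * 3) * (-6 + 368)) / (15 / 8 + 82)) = 21779730 / 8723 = 2496.82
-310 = -310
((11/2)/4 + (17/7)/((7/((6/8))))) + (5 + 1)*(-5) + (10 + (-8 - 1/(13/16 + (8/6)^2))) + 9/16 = -7658313/292432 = -26.19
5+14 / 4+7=31 / 2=15.50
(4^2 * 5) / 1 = 80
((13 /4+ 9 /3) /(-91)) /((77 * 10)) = -5 /56056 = -0.00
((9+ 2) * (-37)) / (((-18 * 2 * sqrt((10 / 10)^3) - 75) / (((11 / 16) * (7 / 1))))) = 847 / 48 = 17.65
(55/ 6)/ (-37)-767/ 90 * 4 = -34.34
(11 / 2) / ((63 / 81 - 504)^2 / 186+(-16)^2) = 82863 / 24368737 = 0.00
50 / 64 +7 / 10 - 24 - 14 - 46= -13203 / 160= -82.52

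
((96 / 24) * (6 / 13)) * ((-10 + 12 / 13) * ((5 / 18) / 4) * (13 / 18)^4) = -49855 / 157464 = -0.32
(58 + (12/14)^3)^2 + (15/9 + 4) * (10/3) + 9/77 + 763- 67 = 48364649593/11647251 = 4152.45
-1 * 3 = -3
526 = 526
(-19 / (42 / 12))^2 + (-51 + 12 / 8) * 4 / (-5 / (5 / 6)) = 3061 / 49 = 62.47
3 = 3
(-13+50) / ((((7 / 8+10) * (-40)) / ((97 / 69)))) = -0.12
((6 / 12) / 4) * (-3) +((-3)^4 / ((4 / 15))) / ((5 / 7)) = 3399 / 8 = 424.88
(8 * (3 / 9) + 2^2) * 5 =33.33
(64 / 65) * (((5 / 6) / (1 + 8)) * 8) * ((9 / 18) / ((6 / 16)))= 1024 / 1053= 0.97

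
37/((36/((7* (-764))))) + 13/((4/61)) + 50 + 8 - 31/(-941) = -177519475/33876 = -5240.27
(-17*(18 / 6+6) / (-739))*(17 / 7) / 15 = 867 / 25865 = 0.03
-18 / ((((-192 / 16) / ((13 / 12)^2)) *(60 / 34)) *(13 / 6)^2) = 17 / 80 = 0.21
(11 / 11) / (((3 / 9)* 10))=3 / 10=0.30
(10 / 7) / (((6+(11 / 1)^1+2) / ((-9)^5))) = -4439.77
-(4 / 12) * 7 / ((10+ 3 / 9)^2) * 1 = -21 / 961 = -0.02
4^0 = 1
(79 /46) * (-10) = -395 /23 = -17.17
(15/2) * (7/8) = 6.56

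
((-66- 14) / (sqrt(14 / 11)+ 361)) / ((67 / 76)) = -24143680 / 96045639+ 6080 * sqrt(154) / 96045639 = -0.25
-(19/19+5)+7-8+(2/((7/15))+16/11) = -97/77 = -1.26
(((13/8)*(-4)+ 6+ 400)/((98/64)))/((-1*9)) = -12784/441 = -28.99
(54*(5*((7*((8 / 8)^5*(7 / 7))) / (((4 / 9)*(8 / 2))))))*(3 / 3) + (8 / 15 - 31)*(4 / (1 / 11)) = -33289 / 120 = -277.41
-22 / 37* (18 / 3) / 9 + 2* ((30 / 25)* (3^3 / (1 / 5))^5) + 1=11945465077567 / 111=107616802500.60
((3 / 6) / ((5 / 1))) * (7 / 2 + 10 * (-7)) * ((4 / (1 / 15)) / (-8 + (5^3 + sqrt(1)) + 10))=-399 / 128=-3.12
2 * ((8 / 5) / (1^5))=16 / 5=3.20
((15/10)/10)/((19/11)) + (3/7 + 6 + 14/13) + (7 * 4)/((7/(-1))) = 124223/34580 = 3.59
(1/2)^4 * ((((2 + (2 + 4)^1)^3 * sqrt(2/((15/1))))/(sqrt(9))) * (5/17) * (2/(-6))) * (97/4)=-776 * sqrt(30)/459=-9.26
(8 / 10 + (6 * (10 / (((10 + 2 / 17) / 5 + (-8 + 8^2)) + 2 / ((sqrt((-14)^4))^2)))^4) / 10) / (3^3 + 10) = 322381176315159026850094125493444 / 14900270304321848844347061304071785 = 0.02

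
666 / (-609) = -222 / 203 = -1.09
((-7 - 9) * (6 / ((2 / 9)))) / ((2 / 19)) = -4104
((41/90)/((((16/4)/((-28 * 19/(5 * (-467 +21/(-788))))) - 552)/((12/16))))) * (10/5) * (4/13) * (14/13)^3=-11790869216/23996262309045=-0.00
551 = 551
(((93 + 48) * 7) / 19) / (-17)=-987 / 323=-3.06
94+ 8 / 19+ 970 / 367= 676828 / 6973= 97.06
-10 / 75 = -2 / 15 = -0.13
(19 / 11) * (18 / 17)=342 / 187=1.83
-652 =-652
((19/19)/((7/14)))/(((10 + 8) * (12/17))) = 17/108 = 0.16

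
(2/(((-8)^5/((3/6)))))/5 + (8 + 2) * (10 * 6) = 98303999/163840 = 600.00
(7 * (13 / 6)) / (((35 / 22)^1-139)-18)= -77 / 789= -0.10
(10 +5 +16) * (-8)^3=-15872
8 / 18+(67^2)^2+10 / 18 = 20151122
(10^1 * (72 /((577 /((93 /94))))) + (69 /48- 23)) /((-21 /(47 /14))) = 2940125 /904736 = 3.25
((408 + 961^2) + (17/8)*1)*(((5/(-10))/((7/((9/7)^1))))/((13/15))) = -97904.79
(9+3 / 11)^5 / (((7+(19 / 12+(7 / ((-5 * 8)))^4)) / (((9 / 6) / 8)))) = 15898763566080000 / 10617641970353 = 1497.39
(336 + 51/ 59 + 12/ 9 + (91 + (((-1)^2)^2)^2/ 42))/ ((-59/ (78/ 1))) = -13826943/ 24367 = -567.45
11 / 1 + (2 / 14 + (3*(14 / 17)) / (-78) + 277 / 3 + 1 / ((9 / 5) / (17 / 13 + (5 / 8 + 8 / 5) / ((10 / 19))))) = 118645817 / 1113840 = 106.52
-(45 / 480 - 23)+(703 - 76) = 20797 / 32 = 649.91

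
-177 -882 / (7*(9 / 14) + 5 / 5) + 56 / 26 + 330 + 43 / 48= -29611 / 6864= -4.31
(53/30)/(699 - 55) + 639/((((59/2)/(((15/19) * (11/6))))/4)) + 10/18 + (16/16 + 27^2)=55614698039/64973160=855.96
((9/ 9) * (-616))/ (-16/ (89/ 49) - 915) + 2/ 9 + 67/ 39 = 25078121/ 9619623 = 2.61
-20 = -20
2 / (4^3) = 1 / 32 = 0.03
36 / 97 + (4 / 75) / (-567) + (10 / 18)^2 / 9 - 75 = -923092214 / 12374775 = -74.59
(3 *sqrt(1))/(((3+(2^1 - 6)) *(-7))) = 3/7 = 0.43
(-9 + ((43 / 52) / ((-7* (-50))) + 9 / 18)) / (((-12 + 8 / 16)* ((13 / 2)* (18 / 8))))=0.05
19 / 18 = 1.06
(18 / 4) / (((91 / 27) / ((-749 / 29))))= -26001 / 754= -34.48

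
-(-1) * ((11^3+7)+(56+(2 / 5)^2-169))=30629 / 25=1225.16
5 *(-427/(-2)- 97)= 1165/2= 582.50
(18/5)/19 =18/95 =0.19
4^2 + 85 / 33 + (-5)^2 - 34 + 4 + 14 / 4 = 1127 / 66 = 17.08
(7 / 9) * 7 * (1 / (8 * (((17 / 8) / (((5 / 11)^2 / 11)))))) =1225 / 203643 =0.01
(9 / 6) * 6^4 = 1944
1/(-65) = -1/65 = -0.02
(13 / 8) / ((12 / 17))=221 / 96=2.30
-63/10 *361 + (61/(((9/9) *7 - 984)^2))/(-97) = -2105758746169/925893130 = -2274.30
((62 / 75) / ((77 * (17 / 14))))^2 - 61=-11998722749 / 196700625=-61.00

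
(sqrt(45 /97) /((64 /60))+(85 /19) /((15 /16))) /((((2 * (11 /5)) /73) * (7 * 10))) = 3285 * sqrt(485) /478016+4964 /4389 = 1.28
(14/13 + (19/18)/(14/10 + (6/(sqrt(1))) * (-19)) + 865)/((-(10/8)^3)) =-3651119072/8233875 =-443.43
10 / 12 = 5 / 6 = 0.83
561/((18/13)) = 2431/6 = 405.17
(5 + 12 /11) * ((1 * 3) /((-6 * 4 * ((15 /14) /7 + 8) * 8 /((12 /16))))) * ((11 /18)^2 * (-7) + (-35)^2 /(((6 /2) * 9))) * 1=-45479399 /121499136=-0.37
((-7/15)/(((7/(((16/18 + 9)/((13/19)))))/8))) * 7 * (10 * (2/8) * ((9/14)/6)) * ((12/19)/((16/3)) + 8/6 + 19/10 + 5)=-847369/7020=-120.71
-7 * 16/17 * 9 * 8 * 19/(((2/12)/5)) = -4596480/17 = -270381.18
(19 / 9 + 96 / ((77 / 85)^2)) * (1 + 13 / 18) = 197006581 / 960498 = 205.11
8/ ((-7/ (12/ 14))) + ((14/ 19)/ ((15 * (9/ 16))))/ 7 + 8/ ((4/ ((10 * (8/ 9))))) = 2112848/ 125685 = 16.81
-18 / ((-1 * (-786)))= -0.02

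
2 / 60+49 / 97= 1567 / 2910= 0.54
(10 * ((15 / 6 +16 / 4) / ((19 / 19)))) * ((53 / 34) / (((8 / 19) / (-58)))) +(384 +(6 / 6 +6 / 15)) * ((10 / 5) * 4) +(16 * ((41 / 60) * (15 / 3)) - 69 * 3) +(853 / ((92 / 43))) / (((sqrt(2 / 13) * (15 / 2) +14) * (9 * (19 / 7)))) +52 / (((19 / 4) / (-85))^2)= 1392601899787937 / 247516747560 - 1283765 * sqrt(26) / 25543524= 5626.04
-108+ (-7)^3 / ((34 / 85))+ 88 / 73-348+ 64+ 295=-139181 / 146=-953.29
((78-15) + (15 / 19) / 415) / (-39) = -33118 / 20501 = -1.62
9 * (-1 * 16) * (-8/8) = 144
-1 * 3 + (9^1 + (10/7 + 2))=66/7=9.43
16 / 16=1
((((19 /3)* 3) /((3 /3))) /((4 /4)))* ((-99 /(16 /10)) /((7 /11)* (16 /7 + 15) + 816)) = -9405 /6616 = -1.42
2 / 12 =1 / 6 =0.17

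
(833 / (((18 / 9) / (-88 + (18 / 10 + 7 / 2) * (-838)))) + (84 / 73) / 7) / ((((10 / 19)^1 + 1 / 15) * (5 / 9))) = -706473488439 / 123370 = -5726460.96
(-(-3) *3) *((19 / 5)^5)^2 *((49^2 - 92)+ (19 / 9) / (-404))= 10294679484539916901 / 789062500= 13046722515.06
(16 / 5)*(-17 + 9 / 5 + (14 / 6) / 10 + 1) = -3352 / 75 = -44.69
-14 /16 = -7 /8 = -0.88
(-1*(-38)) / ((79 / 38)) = 1444 / 79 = 18.28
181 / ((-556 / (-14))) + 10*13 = 37407 / 278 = 134.56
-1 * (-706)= 706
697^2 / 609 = 485809 / 609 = 797.72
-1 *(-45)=45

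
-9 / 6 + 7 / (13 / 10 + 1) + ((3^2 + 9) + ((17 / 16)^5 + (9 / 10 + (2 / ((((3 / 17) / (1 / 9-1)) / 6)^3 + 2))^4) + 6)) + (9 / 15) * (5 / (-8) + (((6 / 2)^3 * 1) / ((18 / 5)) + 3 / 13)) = 27195915271696023758605831697360288537659 / 822595760388843072654448626779741487104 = 33.06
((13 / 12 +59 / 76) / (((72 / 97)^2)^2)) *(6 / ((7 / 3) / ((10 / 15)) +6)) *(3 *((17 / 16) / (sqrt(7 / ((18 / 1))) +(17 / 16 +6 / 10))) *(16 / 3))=398824410905 / 8662082976 - 1994122054525 *sqrt(14) / 432021388428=28.77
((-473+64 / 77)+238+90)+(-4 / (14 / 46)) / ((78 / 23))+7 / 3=-62510 / 429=-145.71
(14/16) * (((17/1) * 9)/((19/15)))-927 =-124839/152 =-821.31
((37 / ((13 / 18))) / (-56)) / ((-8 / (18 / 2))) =2997 / 2912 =1.03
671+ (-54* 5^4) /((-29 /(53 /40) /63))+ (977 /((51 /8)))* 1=579601667 /5916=97971.88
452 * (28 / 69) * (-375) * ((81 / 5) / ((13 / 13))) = -25628400 / 23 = -1114278.26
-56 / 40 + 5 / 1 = 18 / 5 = 3.60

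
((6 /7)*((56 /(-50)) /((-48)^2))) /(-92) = 1 /220800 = 0.00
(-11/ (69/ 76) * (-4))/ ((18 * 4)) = 418/ 621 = 0.67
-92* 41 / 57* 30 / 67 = -29.63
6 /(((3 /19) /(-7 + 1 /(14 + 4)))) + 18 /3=-2321 /9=-257.89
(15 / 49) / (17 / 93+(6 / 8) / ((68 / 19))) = 75888 / 97265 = 0.78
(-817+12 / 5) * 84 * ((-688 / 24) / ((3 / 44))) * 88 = 37975739648 / 15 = 2531715976.53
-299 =-299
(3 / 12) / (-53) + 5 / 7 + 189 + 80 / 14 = 290009 / 1484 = 195.42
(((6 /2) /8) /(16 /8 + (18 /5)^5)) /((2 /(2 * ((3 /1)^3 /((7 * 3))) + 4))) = 215625 /106165808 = 0.00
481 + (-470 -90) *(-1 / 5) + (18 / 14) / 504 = 232457 / 392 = 593.00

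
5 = 5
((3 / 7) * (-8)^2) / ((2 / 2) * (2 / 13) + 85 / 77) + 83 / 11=29.35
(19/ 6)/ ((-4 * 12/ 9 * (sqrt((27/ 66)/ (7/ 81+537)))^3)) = -2273084 * sqrt(59818)/ 19683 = -28244.91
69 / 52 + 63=3345 / 52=64.33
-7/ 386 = -0.02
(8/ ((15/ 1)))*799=6392/ 15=426.13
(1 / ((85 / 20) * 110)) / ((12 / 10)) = 1 / 561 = 0.00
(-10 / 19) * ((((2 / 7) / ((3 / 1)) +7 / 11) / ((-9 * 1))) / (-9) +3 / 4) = -0.40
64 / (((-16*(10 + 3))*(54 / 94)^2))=-8836 / 9477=-0.93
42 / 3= 14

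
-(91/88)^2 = -8281/7744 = -1.07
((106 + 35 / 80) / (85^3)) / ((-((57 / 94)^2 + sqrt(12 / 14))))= 28519168587 / 323076725649500 - 8310096743 * sqrt(42) / 242307544237125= -0.00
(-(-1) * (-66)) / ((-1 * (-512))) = -0.13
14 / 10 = 7 / 5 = 1.40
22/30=11/15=0.73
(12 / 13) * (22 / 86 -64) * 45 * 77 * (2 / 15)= -15196104 / 559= -27184.44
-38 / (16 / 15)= -35.62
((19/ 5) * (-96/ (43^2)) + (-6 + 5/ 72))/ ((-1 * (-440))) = -370813/ 26625600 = -0.01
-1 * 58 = -58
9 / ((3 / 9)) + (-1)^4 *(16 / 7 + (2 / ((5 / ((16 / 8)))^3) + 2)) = 31.41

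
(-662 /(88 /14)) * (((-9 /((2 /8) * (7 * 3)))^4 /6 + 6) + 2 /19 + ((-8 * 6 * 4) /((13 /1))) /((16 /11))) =256089404 /931931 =274.79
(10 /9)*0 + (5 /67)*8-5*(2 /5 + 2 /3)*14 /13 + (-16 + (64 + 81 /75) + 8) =3392551 /65325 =51.93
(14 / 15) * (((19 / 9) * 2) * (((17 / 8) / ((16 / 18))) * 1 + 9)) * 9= 32319 / 80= 403.99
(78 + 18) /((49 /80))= 7680 /49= 156.73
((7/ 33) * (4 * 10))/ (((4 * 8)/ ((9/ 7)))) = 15/ 44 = 0.34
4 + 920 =924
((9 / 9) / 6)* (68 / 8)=17 / 12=1.42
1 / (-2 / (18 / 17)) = -9 / 17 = -0.53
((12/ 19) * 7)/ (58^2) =21/ 15979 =0.00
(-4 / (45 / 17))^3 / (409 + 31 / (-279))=-9826 / 1164375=-0.01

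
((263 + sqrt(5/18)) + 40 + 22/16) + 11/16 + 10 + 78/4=sqrt(10)/6 + 5353/16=335.09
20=20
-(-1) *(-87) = -87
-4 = -4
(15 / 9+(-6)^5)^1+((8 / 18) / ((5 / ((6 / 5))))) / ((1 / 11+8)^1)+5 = -51860212 / 6675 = -7769.32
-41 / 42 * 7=-41 / 6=-6.83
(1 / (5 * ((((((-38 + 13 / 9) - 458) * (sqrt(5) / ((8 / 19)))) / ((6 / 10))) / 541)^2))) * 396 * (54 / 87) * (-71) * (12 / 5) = -82929551819913216 / 648142365840625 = -127.95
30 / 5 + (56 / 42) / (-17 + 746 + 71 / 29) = 95483 / 15909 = 6.00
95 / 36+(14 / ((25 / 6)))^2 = 313391 / 22500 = 13.93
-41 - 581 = -622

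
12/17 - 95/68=-47/68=-0.69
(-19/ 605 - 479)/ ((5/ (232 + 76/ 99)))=-6678473816/ 299475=-22300.61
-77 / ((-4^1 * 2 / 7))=539 / 8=67.38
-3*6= -18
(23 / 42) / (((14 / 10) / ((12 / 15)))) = 46 / 147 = 0.31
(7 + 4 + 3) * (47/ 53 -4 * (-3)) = 9562/ 53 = 180.42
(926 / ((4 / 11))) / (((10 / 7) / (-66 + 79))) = 463463 / 20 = 23173.15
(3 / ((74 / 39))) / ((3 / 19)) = 741 / 74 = 10.01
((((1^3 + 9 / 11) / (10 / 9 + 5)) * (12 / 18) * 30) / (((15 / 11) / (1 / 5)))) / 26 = 24 / 715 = 0.03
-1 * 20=-20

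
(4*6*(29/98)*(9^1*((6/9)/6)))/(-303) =-116/4949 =-0.02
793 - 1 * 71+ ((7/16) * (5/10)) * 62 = 11769/16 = 735.56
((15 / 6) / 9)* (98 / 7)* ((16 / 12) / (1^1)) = 140 / 27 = 5.19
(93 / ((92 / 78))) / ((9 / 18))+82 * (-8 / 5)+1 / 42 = 128089 / 4830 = 26.52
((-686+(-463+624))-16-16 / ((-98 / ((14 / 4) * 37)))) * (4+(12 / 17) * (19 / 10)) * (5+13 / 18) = -28361153 / 1785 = -15888.60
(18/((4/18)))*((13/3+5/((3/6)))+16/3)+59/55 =87674/55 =1594.07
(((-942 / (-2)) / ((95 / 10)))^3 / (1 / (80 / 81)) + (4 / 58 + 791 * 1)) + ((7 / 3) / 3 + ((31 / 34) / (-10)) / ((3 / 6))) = 36871789436791 / 304333830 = 121155.74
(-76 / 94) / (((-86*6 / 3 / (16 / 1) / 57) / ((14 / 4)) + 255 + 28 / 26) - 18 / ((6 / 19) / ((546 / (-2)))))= -394212 / 7712032459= -0.00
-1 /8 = -0.12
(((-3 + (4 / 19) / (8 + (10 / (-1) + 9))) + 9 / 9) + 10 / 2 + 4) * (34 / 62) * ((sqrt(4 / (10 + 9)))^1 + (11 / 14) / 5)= 34969 / 57722 + 31790 * sqrt(19) / 78337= 2.37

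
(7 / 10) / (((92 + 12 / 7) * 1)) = 49 / 6560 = 0.01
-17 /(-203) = 17 /203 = 0.08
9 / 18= 1 / 2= 0.50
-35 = -35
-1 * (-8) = 8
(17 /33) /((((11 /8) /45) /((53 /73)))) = 12.24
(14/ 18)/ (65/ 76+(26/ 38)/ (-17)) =9044/ 9477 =0.95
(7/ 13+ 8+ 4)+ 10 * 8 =1203/ 13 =92.54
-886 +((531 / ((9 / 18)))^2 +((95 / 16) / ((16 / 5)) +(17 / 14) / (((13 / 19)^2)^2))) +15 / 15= 57679618734029 / 51181312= 1126966.40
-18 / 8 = -9 / 4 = -2.25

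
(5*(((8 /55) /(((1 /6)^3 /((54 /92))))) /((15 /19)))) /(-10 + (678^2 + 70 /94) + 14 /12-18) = 41663808 /163973766715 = 0.00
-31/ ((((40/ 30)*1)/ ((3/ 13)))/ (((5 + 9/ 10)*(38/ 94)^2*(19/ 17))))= -112905999/ 19527560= -5.78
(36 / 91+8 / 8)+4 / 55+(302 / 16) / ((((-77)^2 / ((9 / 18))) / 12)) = 2292937 / 1541540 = 1.49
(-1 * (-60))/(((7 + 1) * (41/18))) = 135/41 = 3.29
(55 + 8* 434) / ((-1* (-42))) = 3527 / 42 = 83.98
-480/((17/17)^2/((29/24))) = -580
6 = 6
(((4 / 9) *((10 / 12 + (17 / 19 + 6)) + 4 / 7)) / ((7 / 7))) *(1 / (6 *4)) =6623 / 43092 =0.15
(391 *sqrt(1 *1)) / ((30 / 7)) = 2737 / 30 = 91.23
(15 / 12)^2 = 25 / 16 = 1.56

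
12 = 12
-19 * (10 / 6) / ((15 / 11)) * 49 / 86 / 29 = -10241 / 22446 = -0.46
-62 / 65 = -0.95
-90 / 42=-15 / 7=-2.14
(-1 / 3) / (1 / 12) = -4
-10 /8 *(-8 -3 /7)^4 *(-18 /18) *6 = 181760415 /4802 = 37850.98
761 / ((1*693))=761 / 693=1.10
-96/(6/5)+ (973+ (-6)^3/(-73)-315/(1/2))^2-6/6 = 637383376/5329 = 119606.56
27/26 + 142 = 3719/26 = 143.04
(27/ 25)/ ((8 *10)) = 27/ 2000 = 0.01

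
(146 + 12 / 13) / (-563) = -1910 / 7319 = -0.26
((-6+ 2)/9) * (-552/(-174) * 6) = -736/87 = -8.46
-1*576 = -576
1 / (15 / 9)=3 / 5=0.60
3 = 3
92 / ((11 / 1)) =92 / 11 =8.36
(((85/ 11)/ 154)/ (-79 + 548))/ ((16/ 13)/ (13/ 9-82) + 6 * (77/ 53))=42459625/ 3453406596948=0.00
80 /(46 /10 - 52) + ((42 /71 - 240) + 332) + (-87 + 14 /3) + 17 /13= 2160854 /218751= 9.88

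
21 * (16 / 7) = 48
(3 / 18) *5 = 5 / 6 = 0.83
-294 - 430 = -724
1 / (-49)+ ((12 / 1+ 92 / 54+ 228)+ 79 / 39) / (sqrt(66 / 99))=-1 / 49+ 85549 *sqrt(6) / 702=298.49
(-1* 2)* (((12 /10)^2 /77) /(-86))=36 /82775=0.00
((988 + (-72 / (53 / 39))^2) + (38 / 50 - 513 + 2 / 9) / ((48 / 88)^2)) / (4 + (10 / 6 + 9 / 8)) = 94381382488 / 309060225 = 305.38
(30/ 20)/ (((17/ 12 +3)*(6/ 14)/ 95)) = 3990/ 53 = 75.28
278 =278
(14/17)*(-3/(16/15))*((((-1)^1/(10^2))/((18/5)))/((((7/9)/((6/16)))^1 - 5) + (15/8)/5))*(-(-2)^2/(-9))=-21/18734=-0.00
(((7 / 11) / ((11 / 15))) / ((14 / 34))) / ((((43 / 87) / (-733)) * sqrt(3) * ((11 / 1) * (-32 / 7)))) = 37943745 * sqrt(3) / 1831456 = 35.88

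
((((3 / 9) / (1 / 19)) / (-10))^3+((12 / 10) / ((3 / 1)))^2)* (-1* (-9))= -0.85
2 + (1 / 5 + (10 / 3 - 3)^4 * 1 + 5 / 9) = 1121 / 405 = 2.77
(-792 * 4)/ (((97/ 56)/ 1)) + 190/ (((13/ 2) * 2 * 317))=-1828.90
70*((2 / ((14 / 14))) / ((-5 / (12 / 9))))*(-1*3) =112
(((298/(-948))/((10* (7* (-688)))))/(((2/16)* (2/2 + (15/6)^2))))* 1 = 149/20687730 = 0.00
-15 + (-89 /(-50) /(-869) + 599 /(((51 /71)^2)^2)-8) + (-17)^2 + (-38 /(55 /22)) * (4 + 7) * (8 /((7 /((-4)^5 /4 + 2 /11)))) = 15108686012208401 /293947983450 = 51399.18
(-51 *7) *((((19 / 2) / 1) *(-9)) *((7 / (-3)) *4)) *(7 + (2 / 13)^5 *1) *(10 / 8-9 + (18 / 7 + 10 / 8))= 2908880698185 / 371293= 7834461.46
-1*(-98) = 98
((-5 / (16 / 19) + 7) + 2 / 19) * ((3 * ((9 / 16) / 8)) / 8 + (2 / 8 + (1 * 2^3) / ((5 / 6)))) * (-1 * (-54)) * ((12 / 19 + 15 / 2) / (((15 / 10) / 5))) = 49922523585 / 2957312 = 16881.05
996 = 996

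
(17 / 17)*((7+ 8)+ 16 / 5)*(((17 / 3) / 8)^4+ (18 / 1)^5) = 34390142.18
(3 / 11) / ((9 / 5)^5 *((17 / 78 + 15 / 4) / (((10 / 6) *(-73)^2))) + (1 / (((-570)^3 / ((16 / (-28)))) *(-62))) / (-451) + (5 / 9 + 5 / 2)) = 0.09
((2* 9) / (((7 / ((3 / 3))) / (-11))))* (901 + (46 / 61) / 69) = -1554630 / 61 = -25485.74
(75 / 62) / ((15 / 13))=65 / 62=1.05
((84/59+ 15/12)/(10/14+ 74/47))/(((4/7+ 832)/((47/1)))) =1453193/22035792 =0.07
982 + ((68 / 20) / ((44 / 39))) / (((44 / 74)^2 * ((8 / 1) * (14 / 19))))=11728341613 / 11925760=983.45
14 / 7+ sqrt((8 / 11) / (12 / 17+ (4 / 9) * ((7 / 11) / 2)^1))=6 * sqrt(12121) / 713+ 2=2.93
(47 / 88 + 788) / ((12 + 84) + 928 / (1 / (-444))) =-9913 / 5178624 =-0.00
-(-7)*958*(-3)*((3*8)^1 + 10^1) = -684012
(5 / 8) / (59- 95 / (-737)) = 3685 / 348624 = 0.01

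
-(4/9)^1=-0.44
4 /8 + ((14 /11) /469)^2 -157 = -170011889 /1086338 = -156.50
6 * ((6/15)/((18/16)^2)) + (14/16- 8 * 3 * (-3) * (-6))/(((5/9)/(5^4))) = -523814827/1080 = -485013.73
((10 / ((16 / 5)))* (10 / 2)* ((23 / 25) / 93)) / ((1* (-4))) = -115 / 2976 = -0.04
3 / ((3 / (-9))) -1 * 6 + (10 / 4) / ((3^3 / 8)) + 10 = -115 / 27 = -4.26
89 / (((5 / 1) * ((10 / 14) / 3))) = 1869 / 25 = 74.76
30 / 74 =15 / 37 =0.41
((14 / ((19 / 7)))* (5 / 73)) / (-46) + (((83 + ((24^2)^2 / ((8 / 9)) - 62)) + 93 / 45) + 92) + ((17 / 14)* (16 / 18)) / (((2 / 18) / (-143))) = 1245965689337 / 3349605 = 371973.92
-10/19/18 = -5/171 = -0.03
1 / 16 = 0.06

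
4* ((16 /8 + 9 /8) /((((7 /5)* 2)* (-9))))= -125 /252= -0.50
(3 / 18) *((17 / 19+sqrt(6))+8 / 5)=sqrt(6) / 6+79 / 190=0.82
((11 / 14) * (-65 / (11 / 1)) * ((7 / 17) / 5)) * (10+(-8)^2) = -481 / 17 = -28.29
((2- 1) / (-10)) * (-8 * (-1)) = -4 / 5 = -0.80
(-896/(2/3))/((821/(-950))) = 1276800/821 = 1555.18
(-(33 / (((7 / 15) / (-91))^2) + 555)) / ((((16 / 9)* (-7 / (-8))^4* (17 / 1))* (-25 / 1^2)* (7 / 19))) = 32044032 / 4165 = 7693.65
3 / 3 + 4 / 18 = 11 / 9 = 1.22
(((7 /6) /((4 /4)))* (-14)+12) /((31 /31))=-13 /3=-4.33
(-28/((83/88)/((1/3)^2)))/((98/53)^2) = -247192/256221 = -0.96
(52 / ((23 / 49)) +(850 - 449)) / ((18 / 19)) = 223649 / 414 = 540.21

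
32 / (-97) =-32 / 97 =-0.33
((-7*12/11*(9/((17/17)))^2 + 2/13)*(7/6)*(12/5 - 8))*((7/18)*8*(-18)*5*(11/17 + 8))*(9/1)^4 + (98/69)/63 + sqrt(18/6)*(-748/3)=-96888324501194926/1509651 - 748*sqrt(3)/3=-64179287234.70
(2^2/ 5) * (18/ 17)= 72/ 85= 0.85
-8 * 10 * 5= -400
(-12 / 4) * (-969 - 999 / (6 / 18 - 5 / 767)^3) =37748310008553 / 425259008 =88765.46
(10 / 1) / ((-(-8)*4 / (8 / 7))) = 5 / 14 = 0.36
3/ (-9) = -1/ 3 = -0.33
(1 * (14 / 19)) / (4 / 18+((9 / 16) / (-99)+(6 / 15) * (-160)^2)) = 22176 / 308189557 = 0.00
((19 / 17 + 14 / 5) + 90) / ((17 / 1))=7983 / 1445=5.52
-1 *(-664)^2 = -440896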